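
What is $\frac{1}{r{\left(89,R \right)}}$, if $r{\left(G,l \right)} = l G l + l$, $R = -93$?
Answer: $\frac{1}{769668} \approx 1.2993 \cdot 10^{-6}$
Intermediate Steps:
$r{\left(G,l \right)} = l + G l^{2}$ ($r{\left(G,l \right)} = G l l + l = G l^{2} + l = l + G l^{2}$)
$\frac{1}{r{\left(89,R \right)}} = \frac{1}{\left(-93\right) \left(1 + 89 \left(-93\right)\right)} = \frac{1}{\left(-93\right) \left(1 - 8277\right)} = \frac{1}{\left(-93\right) \left(-8276\right)} = \frac{1}{769668}$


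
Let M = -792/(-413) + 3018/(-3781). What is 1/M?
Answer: 1561553/1748118 ≈ 0.89328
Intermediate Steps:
M = 1748118/1561553 (M = -792*(-1/413) + 3018*(-1/3781) = 792/413 - 3018/3781 = 1748118/1561553 ≈ 1.1195)
1/M = 1/(1748118/1561553) = 1561553/1748118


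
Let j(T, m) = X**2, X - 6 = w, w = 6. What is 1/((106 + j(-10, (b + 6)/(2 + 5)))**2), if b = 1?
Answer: 1/62500 ≈ 1.6000e-5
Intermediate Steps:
X = 12 (X = 6 + 6 = 12)
j(T, m) = 144 (j(T, m) = 12**2 = 144)
1/((106 + j(-10, (b + 6)/(2 + 5)))**2) = 1/((106 + 144)**2) = 1/(250**2) = 1/62500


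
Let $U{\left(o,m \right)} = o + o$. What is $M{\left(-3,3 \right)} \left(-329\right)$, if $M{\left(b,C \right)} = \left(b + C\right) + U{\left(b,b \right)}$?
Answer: $1974$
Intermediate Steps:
$U{\left(o,m \right)} = 2 o$
$M{\left(b,C \right)} = C + 3 b$ ($M{\left(b,C \right)} = \left(b + C\right) + 2 b = \left(C + b\right) + 2 b = C + 3 b$)
$M{\left(-3,3 \right)} \left(-329\right) = \left(3 + 3 \left(-3\right)\right) \left(-329\right) = \left(3 - 9\right) \left(-329\right) = \left(-6\right) \left(-329\right) = 1974$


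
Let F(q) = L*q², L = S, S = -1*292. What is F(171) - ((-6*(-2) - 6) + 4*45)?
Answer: -8538558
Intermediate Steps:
S = -292
L = -292
F(q) = -292*q²
F(171) - ((-6*(-2) - 6) + 4*45) = -292*171² - ((-6*(-2) - 6) + 4*45) = -292*29241 - ((12 - 6) + 180) = -8538372 - (6 + 180) = -8538372 - 1*186 = -8538372 - 186 = -8538558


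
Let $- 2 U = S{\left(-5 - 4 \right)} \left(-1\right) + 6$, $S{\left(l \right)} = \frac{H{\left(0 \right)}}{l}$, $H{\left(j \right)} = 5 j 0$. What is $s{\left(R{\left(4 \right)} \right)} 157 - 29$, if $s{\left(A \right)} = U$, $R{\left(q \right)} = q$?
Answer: $-500$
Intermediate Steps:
$H{\left(j \right)} = 0$
$S{\left(l \right)} = 0$ ($S{\left(l \right)} = \frac{0}{l} = 0$)
$U = -3$ ($U = - \frac{0 \left(-1\right) + 6}{2} = - \frac{0 + 6}{2} = \left(- \frac{1}{2}\right) 6 = -3$)
$s{\left(A \right)} = -3$
$s{\left(R{\left(4 \right)} \right)} 157 - 29 = \left(-3\right) 157 - 29 = -471 - 29 = -500$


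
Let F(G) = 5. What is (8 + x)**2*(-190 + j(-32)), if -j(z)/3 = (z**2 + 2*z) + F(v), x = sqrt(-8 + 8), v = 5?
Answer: -197440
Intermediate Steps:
x = 0 (x = sqrt(0) = 0)
j(z) = -15 - 6*z - 3*z**2 (j(z) = -3*((z**2 + 2*z) + 5) = -3*(5 + z**2 + 2*z) = -15 - 6*z - 3*z**2)
(8 + x)**2*(-190 + j(-32)) = (8 + 0)**2*(-190 + (-15 - 6*(-32) - 3*(-32)**2)) = 8**2*(-190 + (-15 + 192 - 3*1024)) = 64*(-190 + (-15 + 192 - 3072)) = 64*(-190 - 2895) = 64*(-3085) = -197440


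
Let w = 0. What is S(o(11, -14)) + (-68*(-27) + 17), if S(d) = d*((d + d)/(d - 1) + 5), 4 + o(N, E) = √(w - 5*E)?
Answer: 16445/9 + 317*√70/45 ≈ 1886.2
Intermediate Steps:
o(N, E) = -4 + √5*√(-E) (o(N, E) = -4 + √(0 - 5*E) = -4 + √(-5*E) = -4 + √5*√(-E))
S(d) = d*(5 + 2*d/(-1 + d)) (S(d) = d*((2*d)/(-1 + d) + 5) = d*(2*d/(-1 + d) + 5) = d*(5 + 2*d/(-1 + d)))
S(o(11, -14)) + (-68*(-27) + 17) = (-4 + √5*√(-1*(-14)))*(-5 + 7*(-4 + √5*√(-1*(-14))))/(-1 + (-4 + √5*√(-1*(-14)))) + (-68*(-27) + 17) = (-4 + √5*√14)*(-5 + 7*(-4 + √5*√14))/(-1 + (-4 + √5*√14)) + (1836 + 17) = (-4 + √70)*(-5 + 7*(-4 + √70))/(-1 + (-4 + √70)) + 1853 = (-4 + √70)*(-5 + (-28 + 7*√70))/(-5 + √70) + 1853 = (-4 + √70)*(-33 + 7*√70)/(-5 + √70) + 1853 = (-33 + 7*√70)*(-4 + √70)/(-5 + √70) + 1853 = 1853 + (-33 + 7*√70)*(-4 + √70)/(-5 + √70)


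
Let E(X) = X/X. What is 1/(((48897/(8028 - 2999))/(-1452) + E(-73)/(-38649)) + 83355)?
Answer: 94073057364/7841459064202133 ≈ 1.1997e-5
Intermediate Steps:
E(X) = 1
1/(((48897/(8028 - 2999))/(-1452) + E(-73)/(-38649)) + 83355) = 1/(((48897/(8028 - 2999))/(-1452) + 1/(-38649)) + 83355) = 1/(((48897/5029)*(-1/1452) + 1*(-1/38649)) + 83355) = 1/(((48897*(1/5029))*(-1/1452) - 1/38649) + 83355) = 1/(((48897/5029)*(-1/1452) - 1/38649) + 83355) = 1/((-16299/2434036 - 1/38649) + 83355) = 1/(-632374087/94073057364 + 83355) = 1/(7841459064202133/94073057364) = 94073057364/7841459064202133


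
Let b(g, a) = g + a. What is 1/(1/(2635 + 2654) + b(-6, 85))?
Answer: 5289/417832 ≈ 0.012658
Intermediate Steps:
b(g, a) = a + g
1/(1/(2635 + 2654) + b(-6, 85)) = 1/(1/(2635 + 2654) + (85 - 6)) = 1/(1/5289 + 79) = 1/(417832/5289) = 5289/417832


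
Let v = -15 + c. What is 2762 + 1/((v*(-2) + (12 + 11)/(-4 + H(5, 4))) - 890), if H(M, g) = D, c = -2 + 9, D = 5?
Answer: 2350461/851 ≈ 2762.0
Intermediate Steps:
c = 7
H(M, g) = 5
v = -8 (v = -15 + 7 = -8)
2762 + 1/((v*(-2) + (12 + 11)/(-4 + H(5, 4))) - 890) = 2762 + 1/((-8*(-2) + (12 + 11)/(-4 + 5)) - 890) = 2762 + 1/((16 + 23/1) - 890) = 2762 + 1/((16 + 23*1) - 890) = 2762 + 1/((16 + 23) - 890) = 2762 + 1/(39 - 890) = 2762 + 1/(-851) = 2762 - 1/851 = 2350461/851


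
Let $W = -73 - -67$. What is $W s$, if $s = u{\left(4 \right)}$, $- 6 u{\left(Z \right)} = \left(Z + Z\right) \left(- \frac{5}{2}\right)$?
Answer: $-20$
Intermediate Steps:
$u{\left(Z \right)} = \frac{5 Z}{6}$ ($u{\left(Z \right)} = - \frac{\left(Z + Z\right) \left(- \frac{5}{2}\right)}{6} = - \frac{2 Z \left(\left(-5\right) \frac{1}{2}\right)}{6} = - \frac{2 Z \left(- \frac{5}{2}\right)}{6} = - \frac{\left(-5\right) Z}{6} = \frac{5 Z}{6}$)
$s = \frac{10}{3}$ ($s = \frac{5}{6} \cdot 4 = \frac{10}{3} \approx 3.3333$)
$W = -6$ ($W = -73 + 67 = -6$)
$W s = \left(-6\right) \frac{10}{3} = -20$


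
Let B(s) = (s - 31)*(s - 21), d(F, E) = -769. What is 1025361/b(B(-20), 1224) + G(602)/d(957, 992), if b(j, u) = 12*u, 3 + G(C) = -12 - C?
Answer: 88618345/1255008 ≈ 70.612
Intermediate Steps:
B(s) = (-31 + s)*(-21 + s)
G(C) = -15 - C (G(C) = -3 + (-12 - C) = -15 - C)
1025361/b(B(-20), 1224) + G(602)/d(957, 992) = 1025361/((12*1224)) + (-15 - 1*602)/(-769) = 1025361/14688 + (-15 - 602)*(-1/769) = 1025361*(1/14688) - 617*(-1/769) = 113929/1632 + 617/769 = 88618345/1255008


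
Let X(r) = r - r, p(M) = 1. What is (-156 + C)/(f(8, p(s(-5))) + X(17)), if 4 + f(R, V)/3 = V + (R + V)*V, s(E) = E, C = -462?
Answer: -103/3 ≈ -34.333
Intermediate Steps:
X(r) = 0
f(R, V) = -12 + 3*V + 3*V*(R + V) (f(R, V) = -12 + 3*(V + (R + V)*V) = -12 + 3*(V + V*(R + V)) = -12 + (3*V + 3*V*(R + V)) = -12 + 3*V + 3*V*(R + V))
(-156 + C)/(f(8, p(s(-5))) + X(17)) = (-156 - 462)/((-12 + 3*1 + 3*1**2 + 3*8*1) + 0) = -618/((-12 + 3 + 3*1 + 24) + 0) = -618/((-12 + 3 + 3 + 24) + 0) = -618/(18 + 0) = -618/18 = -618*1/18 = -103/3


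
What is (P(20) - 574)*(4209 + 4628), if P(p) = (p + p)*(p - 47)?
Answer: -14616398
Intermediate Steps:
P(p) = 2*p*(-47 + p) (P(p) = (2*p)*(-47 + p) = 2*p*(-47 + p))
(P(20) - 574)*(4209 + 4628) = (2*20*(-47 + 20) - 574)*(4209 + 4628) = (2*20*(-27) - 574)*8837 = (-1080 - 574)*8837 = -1654*8837 = -14616398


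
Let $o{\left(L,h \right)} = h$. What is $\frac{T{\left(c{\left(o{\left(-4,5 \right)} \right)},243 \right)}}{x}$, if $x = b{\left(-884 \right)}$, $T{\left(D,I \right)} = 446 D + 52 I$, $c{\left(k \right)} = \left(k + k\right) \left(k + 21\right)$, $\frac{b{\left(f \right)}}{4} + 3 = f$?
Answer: $- \frac{32149}{887} \approx -36.245$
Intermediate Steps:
$b{\left(f \right)} = -12 + 4 f$
$c{\left(k \right)} = 2 k \left(21 + k\right)$
$T{\left(D,I \right)} = 52 I + 446 D$
$x = -3548$ ($x = -12 + 4 \left(-884\right) = -12 - 3536 = -3548$)
$\frac{T{\left(c{\left(o{\left(-4,5 \right)} \right)},243 \right)}}{x} = \frac{52 \cdot 243 + 446 \cdot 2 \cdot 5 \left(21 + 5\right)}{-3548} = \left(12636 + 446 \cdot 2 \cdot 5 \cdot 26\right) \left(- \frac{1}{3548}\right) = \left(12636 + 446 \cdot 260\right) \left(- \frac{1}{3548}\right) = \left(12636 + 115960\right) \left(- \frac{1}{3548}\right) = 128596 \left(- \frac{1}{3548}\right) = - \frac{32149}{887}$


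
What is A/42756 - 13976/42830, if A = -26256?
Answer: -71754264/76301645 ≈ -0.94040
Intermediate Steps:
A/42756 - 13976/42830 = -26256/42756 - 13976/42830 = -26256*1/42756 - 13976*1/42830 = -2188/3563 - 6988/21415 = -71754264/76301645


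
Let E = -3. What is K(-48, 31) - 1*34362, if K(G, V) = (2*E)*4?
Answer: -34386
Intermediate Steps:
K(G, V) = -24 (K(G, V) = (2*(-3))*4 = -6*4 = -24)
K(-48, 31) - 1*34362 = -24 - 1*34362 = -24 - 34362 = -34386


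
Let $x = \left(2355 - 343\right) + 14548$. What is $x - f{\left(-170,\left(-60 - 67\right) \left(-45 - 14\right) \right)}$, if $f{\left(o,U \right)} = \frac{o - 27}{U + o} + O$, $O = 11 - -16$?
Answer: $\frac{121071356}{7323} \approx 16533.0$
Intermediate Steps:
$O = 27$ ($O = 11 + 16 = 27$)
$f{\left(o,U \right)} = 27 + \frac{-27 + o}{U + o}$ ($f{\left(o,U \right)} = \frac{o - 27}{U + o} + 27 = \frac{-27 + o}{U + o} + 27 = 27 + \frac{-27 + o}{U + o}$)
$x = 16560$ ($x = 2012 + 14548 = 16560$)
$x - f{\left(-170,\left(-60 - 67\right) \left(-45 - 14\right) \right)} = 16560 - \frac{-27 + 27 \left(-60 - 67\right) \left(-45 - 14\right) + 28 \left(-170\right)}{\left(-60 - 67\right) \left(-45 - 14\right) - 170} = 16560 - \frac{-27 + 27 \left(\left(-127\right) \left(-59\right)\right) - 4760}{\left(-127\right) \left(-59\right) - 170} = 16560 - \frac{-27 + 27 \cdot 7493 - 4760}{7493 - 170} = 16560 - \frac{-27 + 202311 - 4760}{7323} = 16560 - \frac{1}{7323} \cdot 197524 = 16560 - \frac{197524}{7323} = \frac{121071356}{7323}$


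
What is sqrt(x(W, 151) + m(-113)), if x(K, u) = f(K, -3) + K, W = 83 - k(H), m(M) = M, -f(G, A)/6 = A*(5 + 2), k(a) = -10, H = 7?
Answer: sqrt(106) ≈ 10.296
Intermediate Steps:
f(G, A) = -42*A (f(G, A) = -6*A*(5 + 2) = -6*A*7 = -42*A)
W = 93 (W = 83 - 1*(-10) = 83 + 10 = 93)
x(K, u) = 126 + K (x(K, u) = -42*(-3) + K = 126 + K)
sqrt(x(W, 151) + m(-113)) = sqrt((126 + 93) - 113) = sqrt(219 - 113) = sqrt(106)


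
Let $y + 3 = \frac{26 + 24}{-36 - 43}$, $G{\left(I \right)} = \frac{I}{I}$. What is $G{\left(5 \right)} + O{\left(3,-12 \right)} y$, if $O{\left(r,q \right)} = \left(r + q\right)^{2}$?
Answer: $- \frac{23168}{79} \approx -293.27$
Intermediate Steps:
$O{\left(r,q \right)} = \left(q + r\right)^{2}$
$G{\left(I \right)} = 1$
$y = - \frac{287}{79}$ ($y = -3 + \frac{26 + 24}{-36 - 43} = -3 + \frac{50}{-79} = -3 + 50 \left(- \frac{1}{79}\right) = -3 - \frac{50}{79} = - \frac{287}{79} \approx -3.6329$)
$G{\left(5 \right)} + O{\left(3,-12 \right)} y = 1 + \left(-12 + 3\right)^{2} \left(- \frac{287}{79}\right) = 1 + \left(-9\right)^{2} \left(- \frac{287}{79}\right) = 1 + 81 \left(- \frac{287}{79}\right) = 1 - \frac{23247}{79} = - \frac{23168}{79}$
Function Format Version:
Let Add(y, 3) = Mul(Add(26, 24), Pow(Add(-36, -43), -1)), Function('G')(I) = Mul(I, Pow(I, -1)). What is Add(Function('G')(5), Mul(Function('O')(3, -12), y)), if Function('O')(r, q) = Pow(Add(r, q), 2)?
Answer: Rational(-23168, 79) ≈ -293.27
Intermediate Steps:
Function('O')(r, q) = Pow(Add(q, r), 2)
Function('G')(I) = 1
y = Rational(-287, 79) (y = Add(-3, Mul(Add(26, 24), Pow(Add(-36, -43), -1))) = Add(-3, Mul(50, Pow(-79, -1))) = Add(-3, Mul(50, Rational(-1, 79))) = Add(-3, Rational(-50, 79)) = Rational(-287, 79) ≈ -3.6329)
Add(Function('G')(5), Mul(Function('O')(3, -12), y)) = Add(1, Mul(Pow(Add(-12, 3), 2), Rational(-287, 79))) = Add(1, Mul(Pow(-9, 2), Rational(-287, 79))) = Add(1, Mul(81, Rational(-287, 79))) = Add(1, Rational(-23247, 79)) = Rational(-23168, 79)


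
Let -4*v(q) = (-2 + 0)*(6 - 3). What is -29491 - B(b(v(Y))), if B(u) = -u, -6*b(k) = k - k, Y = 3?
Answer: -29491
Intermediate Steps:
v(q) = 3/2 (v(q) = -(-2 + 0)*(6 - 3)/4 = -(-1)*3/2 = -1/4*(-6) = 3/2)
b(k) = 0 (b(k) = -(k - k)/6 = -1/6*0 = 0)
-29491 - B(b(v(Y))) = -29491 - (-1)*0 = -29491 - 1*0 = -29491 + 0 = -29491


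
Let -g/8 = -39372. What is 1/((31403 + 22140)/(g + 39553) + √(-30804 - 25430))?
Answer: 387398903/144246938365707 - 2565118609*I*√56234/144246938365707 ≈ 2.6857e-6 - 0.004217*I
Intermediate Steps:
g = 314976 (g = -8*(-39372) = 314976)
1/((31403 + 22140)/(g + 39553) + √(-30804 - 25430)) = 1/((31403 + 22140)/(314976 + 39553) + √(-30804 - 25430)) = 1/(53543/354529 + √(-56234)) = 1/(53543*(1/354529) + I*√56234) = 1/(7649/50647 + I*√56234)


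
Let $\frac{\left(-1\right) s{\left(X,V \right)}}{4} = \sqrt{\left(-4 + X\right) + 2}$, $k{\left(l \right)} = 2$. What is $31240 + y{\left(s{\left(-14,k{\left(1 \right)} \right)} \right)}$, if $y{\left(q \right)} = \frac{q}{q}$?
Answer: $31241$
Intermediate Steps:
$s{\left(X,V \right)} = - 4 \sqrt{-2 + X}$ ($s{\left(X,V \right)} = - 4 \sqrt{\left(-4 + X\right) + 2} = - 4 \sqrt{-2 + X}$)
$y{\left(q \right)} = 1$
$31240 + y{\left(s{\left(-14,k{\left(1 \right)} \right)} \right)} = 31240 + 1 = 31241$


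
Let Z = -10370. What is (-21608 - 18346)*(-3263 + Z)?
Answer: 544692882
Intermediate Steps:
(-21608 - 18346)*(-3263 + Z) = (-21608 - 18346)*(-3263 - 10370) = -39954*(-13633) = 544692882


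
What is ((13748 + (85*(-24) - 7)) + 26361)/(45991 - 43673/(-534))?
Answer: 20325108/24602867 ≈ 0.82613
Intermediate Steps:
((13748 + (85*(-24) - 7)) + 26361)/(45991 - 43673/(-534)) = ((13748 + (-2040 - 7)) + 26361)/(45991 - 43673*(-1)/534) = ((13748 - 2047) + 26361)/(45991 - 1*(-43673/534)) = (11701 + 26361)/(45991 + 43673/534) = 38062/(24602867/534) = 38062*(534/24602867) = 20325108/24602867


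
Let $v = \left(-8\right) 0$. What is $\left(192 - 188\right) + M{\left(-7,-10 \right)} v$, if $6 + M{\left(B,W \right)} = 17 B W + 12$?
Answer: $4$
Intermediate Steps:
$v = 0$
$M{\left(B,W \right)} = 6 + 17 B W$ ($M{\left(B,W \right)} = -6 + \left(17 B W + 12\right) = -6 + \left(12 + 17 B W\right) = 6 + 17 B W$)
$\left(192 - 188\right) + M{\left(-7,-10 \right)} v = \left(192 - 188\right) + \left(6 + 17 \left(-7\right) \left(-10\right)\right) 0 = 4 + \left(6 + 1190\right) 0 = 4 + 1196 \cdot 0 = 4 + 0 = 4$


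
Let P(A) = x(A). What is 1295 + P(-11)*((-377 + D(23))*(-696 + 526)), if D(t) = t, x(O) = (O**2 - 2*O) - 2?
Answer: 8486675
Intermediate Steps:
x(O) = -2 + O**2 - 2*O
P(A) = -2 + A**2 - 2*A
1295 + P(-11)*((-377 + D(23))*(-696 + 526)) = 1295 + (-2 + (-11)**2 - 2*(-11))*((-377 + 23)*(-696 + 526)) = 1295 + (-2 + 121 + 22)*(-354*(-170)) = 1295 + 141*60180 = 1295 + 8485380 = 8486675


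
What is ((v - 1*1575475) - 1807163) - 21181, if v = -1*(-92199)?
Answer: -3311620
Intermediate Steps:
v = 92199
((v - 1*1575475) - 1807163) - 21181 = ((92199 - 1*1575475) - 1807163) - 21181 = ((92199 - 1575475) - 1807163) - 21181 = (-1483276 - 1807163) - 21181 = -3290439 - 21181 = -3311620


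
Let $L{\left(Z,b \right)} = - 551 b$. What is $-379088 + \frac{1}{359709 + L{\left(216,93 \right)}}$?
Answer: $- \frac{116935759007}{308466} \approx -3.7909 \cdot 10^{5}$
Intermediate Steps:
$-379088 + \frac{1}{359709 + L{\left(216,93 \right)}} = -379088 + \frac{1}{359709 - 51243} = -379088 + \frac{1}{308466} = - \frac{116935759007}{308466}$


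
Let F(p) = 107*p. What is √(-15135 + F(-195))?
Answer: 60*I*√10 ≈ 189.74*I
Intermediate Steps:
√(-15135 + F(-195)) = √(-15135 + 107*(-195)) = √(-15135 - 20865) = √(-36000) = 60*I*√10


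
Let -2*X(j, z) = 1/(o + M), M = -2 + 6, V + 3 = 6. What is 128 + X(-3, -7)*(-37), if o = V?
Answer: 1829/14 ≈ 130.64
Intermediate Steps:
V = 3 (V = -3 + 6 = 3)
o = 3
M = 4
X(j, z) = -1/14 (X(j, z) = -1/(2*(3 + 4)) = -½/7 = -½*⅐ = -1/14)
128 + X(-3, -7)*(-37) = 128 - 1/14*(-37) = 128 + 37/14 = 1829/14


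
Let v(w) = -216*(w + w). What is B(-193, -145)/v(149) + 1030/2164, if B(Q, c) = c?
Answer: 16653205/34823088 ≈ 0.47822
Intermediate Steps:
v(w) = -432*w
B(-193, -145)/v(149) + 1030/2164 = -145/((-432*149)) + 1030/2164 = -145/(-64368) + 1030*(1/2164) = -145*(-1/64368) + 515/1082 = 145/64368 + 515/1082 = 16653205/34823088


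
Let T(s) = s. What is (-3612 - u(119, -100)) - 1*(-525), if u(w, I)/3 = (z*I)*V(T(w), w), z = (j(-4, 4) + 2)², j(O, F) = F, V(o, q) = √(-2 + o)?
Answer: -3087 + 32400*√13 ≈ 1.1373e+5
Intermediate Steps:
z = 36 (z = (4 + 2)² = 6² = 36)
u(w, I) = 108*I*√(-2 + w) (u(w, I) = 3*((36*I)*√(-2 + w)) = 3*(36*I*√(-2 + w)) = 108*I*√(-2 + w))
(-3612 - u(119, -100)) - 1*(-525) = (-3612 - 108*(-100)*√(-2 + 119)) - 1*(-525) = (-3612 - 108*(-100)*√117) + 525 = (-3612 - 108*(-100)*3*√13) + 525 = (-3612 - (-32400)*√13) + 525 = (-3612 + 32400*√13) + 525 = -3087 + 32400*√13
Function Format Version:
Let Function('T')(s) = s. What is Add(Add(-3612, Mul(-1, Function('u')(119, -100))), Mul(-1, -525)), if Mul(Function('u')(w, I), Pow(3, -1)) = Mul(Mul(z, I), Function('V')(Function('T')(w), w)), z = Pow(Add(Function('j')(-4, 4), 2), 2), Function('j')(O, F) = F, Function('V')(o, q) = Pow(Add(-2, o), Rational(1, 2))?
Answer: Add(-3087, Mul(32400, Pow(13, Rational(1, 2)))) ≈ 1.1373e+5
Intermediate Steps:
z = 36 (z = Pow(Add(4, 2), 2) = Pow(6, 2) = 36)
Function('u')(w, I) = Mul(108, I, Pow(Add(-2, w), Rational(1, 2))) (Function('u')(w, I) = Mul(3, Mul(Mul(36, I), Pow(Add(-2, w), Rational(1, 2)))) = Mul(3, Mul(36, I, Pow(Add(-2, w), Rational(1, 2)))) = Mul(108, I, Pow(Add(-2, w), Rational(1, 2))))
Add(Add(-3612, Mul(-1, Function('u')(119, -100))), Mul(-1, -525)) = Add(Add(-3612, Mul(-1, Mul(108, -100, Pow(Add(-2, 119), Rational(1, 2))))), Mul(-1, -525)) = Add(Add(-3612, Mul(-1, Mul(108, -100, Pow(117, Rational(1, 2))))), 525) = Add(Add(-3612, Mul(-1, Mul(108, -100, Mul(3, Pow(13, Rational(1, 2)))))), 525) = Add(Add(-3612, Mul(-1, Mul(-32400, Pow(13, Rational(1, 2))))), 525) = Add(Add(-3612, Mul(32400, Pow(13, Rational(1, 2)))), 525) = Add(-3087, Mul(32400, Pow(13, Rational(1, 2))))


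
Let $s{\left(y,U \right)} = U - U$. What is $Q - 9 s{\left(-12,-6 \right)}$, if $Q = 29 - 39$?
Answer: $-10$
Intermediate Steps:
$s{\left(y,U \right)} = 0$
$Q = -10$ ($Q = 29 - 39 = -10$)
$Q - 9 s{\left(-12,-6 \right)} = -10 - 0 = -10 + 0 = -10$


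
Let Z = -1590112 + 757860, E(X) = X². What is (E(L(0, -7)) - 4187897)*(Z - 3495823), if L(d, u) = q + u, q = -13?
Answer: 18123801078275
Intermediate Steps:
L(d, u) = -13 + u
Z = -832252
(E(L(0, -7)) - 4187897)*(Z - 3495823) = ((-13 - 7)² - 4187897)*(-832252 - 3495823) = ((-20)² - 4187897)*(-4328075) = (400 - 4187897)*(-4328075) = -4187497*(-4328075) = 18123801078275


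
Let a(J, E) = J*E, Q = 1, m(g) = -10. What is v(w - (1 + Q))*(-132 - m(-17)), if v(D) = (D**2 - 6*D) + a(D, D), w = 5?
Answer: 0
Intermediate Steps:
a(J, E) = E*J
v(D) = -6*D + 2*D**2 (v(D) = (D**2 - 6*D) + D*D = (D**2 - 6*D) + D**2 = -6*D + 2*D**2)
v(w - (1 + Q))*(-132 - m(-17)) = (2*(5 - (1 + 1))*(-3 + (5 - (1 + 1))))*(-132 - 1*(-10)) = (2*(5 - 1*2)*(-3 + (5 - 1*2)))*(-132 + 10) = (2*(5 - 2)*(-3 + (5 - 2)))*(-122) = (2*3*(-3 + 3))*(-122) = (2*3*0)*(-122) = 0*(-122) = 0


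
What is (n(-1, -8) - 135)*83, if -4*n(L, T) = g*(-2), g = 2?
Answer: -11122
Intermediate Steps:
n(L, T) = 1 (n(L, T) = -(-2)/2 = -1/4*(-4) = 1)
(n(-1, -8) - 135)*83 = (1 - 135)*83 = -134*83 = -11122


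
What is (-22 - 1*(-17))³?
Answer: -125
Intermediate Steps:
(-22 - 1*(-17))³ = (-22 + 17)³ = (-5)³ = -125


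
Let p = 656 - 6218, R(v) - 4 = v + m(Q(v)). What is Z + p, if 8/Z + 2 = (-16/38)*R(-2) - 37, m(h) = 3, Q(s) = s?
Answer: -4344074/781 ≈ -5562.2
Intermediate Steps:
R(v) = 7 + v (R(v) = 4 + (v + 3) = 4 + (3 + v) = 7 + v)
p = -5562
Z = -152/781 (Z = 8/(-2 + ((-16/38)*(7 - 2) - 37)) = 8/(-2 + (-16*1/38*5 - 37)) = 8/(-2 + (-8/19*5 - 37)) = 8/(-2 + (-40/19 - 37)) = 8/(-2 - 743/19) = 8/(-781/19) = 8*(-19/781) = -152/781 ≈ -0.19462)
Z + p = -152/781 - 5562 = -4344074/781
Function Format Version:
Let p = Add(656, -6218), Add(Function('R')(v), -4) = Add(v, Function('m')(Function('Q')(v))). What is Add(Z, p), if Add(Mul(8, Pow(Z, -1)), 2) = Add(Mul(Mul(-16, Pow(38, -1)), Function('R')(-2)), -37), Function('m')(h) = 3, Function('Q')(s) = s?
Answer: Rational(-4344074, 781) ≈ -5562.2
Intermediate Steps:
Function('R')(v) = Add(7, v) (Function('R')(v) = Add(4, Add(v, 3)) = Add(4, Add(3, v)) = Add(7, v))
p = -5562
Z = Rational(-152, 781) (Z = Mul(8, Pow(Add(-2, Add(Mul(Mul(-16, Pow(38, -1)), Add(7, -2)), -37)), -1)) = Mul(8, Pow(Add(-2, Add(Mul(Mul(-16, Rational(1, 38)), 5), -37)), -1)) = Mul(8, Pow(Add(-2, Add(Mul(Rational(-8, 19), 5), -37)), -1)) = Mul(8, Pow(Add(-2, Add(Rational(-40, 19), -37)), -1)) = Mul(8, Pow(Add(-2, Rational(-743, 19)), -1)) = Mul(8, Pow(Rational(-781, 19), -1)) = Mul(8, Rational(-19, 781)) = Rational(-152, 781) ≈ -0.19462)
Add(Z, p) = Add(Rational(-152, 781), -5562) = Rational(-4344074, 781)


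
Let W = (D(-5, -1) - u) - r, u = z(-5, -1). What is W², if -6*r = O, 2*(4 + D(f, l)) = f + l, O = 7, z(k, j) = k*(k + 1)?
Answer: 24025/36 ≈ 667.36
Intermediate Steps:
z(k, j) = k*(1 + k)
D(f, l) = -4 + f/2 + l/2 (D(f, l) = -4 + (f + l)/2 = -4 + (f/2 + l/2) = -4 + f/2 + l/2)
u = 20 (u = -5*(1 - 5) = -5*(-4) = 20)
r = -7/6 (r = -⅙*7 = -7/6 ≈ -1.1667)
W = -155/6 (W = ((-4 + (½)*(-5) + (½)*(-1)) - 1*20) - 1*(-7/6) = ((-4 - 5/2 - ½) - 20) + 7/6 = (-7 - 20) + 7/6 = -27 + 7/6 = -155/6 ≈ -25.833)
W² = (-155/6)² = 24025/36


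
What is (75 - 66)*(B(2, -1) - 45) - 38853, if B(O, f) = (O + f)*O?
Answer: -39240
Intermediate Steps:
B(O, f) = O*(O + f)
(75 - 66)*(B(2, -1) - 45) - 38853 = (75 - 66)*(2*(2 - 1) - 45) - 38853 = 9*(2*1 - 45) - 38853 = 9*(2 - 45) - 38853 = 9*(-43) - 38853 = -387 - 38853 = -39240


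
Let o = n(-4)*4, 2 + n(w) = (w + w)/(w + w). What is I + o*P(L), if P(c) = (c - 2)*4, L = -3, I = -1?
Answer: 79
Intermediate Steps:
n(w) = -1 (n(w) = -2 + (w + w)/(w + w) = -2 + (2*w)/((2*w)) = -2 + (2*w)*(1/(2*w)) = -2 + 1 = -1)
P(c) = -8 + 4*c (P(c) = (-2 + c)*4 = -8 + 4*c)
o = -4 (o = -1*4 = -4)
I + o*P(L) = -1 - 4*(-8 + 4*(-3)) = -1 - 4*(-8 - 12) = -1 - 4*(-20) = -1 + 80 = 79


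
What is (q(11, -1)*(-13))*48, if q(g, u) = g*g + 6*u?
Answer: -71760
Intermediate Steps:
q(g, u) = g**2 + 6*u
(q(11, -1)*(-13))*48 = ((11**2 + 6*(-1))*(-13))*48 = ((121 - 6)*(-13))*48 = (115*(-13))*48 = -1495*48 = -71760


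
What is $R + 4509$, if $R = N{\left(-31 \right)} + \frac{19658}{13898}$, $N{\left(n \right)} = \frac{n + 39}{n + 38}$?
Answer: $\frac{219455682}{48643} \approx 4511.6$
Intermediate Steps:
$N{\left(n \right)} = \frac{39 + n}{38 + n}$
$R = \frac{124395}{48643}$ ($R = \frac{39 - 31}{38 - 31} + \frac{19658}{13898} = \frac{1}{7} \cdot 8 + 19658 \cdot \frac{1}{13898} = \frac{1}{7} \cdot 8 + \frac{9829}{6949} = \frac{8}{7} + \frac{9829}{6949} = \frac{124395}{48643} \approx 2.5573$)
$R + 4509 = \frac{124395}{48643} + 4509 = \frac{219455682}{48643}$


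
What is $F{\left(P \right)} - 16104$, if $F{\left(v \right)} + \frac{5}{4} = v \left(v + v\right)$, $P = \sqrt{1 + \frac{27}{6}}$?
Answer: $- \frac{64377}{4} \approx -16094.0$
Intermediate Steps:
$P = \frac{\sqrt{22}}{2}$ ($P = \sqrt{1 + 27 \cdot \frac{1}{6}} = \sqrt{1 + \frac{9}{2}} = \sqrt{\frac{11}{2}} = \frac{\sqrt{22}}{2} \approx 2.3452$)
$F{\left(v \right)} = - \frac{5}{4} + 2 v^{2}$ ($F{\left(v \right)} = - \frac{5}{4} + v \left(v + v\right) = - \frac{5}{4} + v 2 v = - \frac{5}{4} + 2 v^{2}$)
$F{\left(P \right)} - 16104 = \left(- \frac{5}{4} + 2 \left(\frac{\sqrt{22}}{2}\right)^{2}\right) - 16104 = \left(- \frac{5}{4} + 2 \cdot \frac{11}{2}\right) - 16104 = \left(- \frac{5}{4} + 11\right) - 16104 = \frac{39}{4} - 16104 = - \frac{64377}{4}$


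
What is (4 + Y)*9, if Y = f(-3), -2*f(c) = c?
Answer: 99/2 ≈ 49.500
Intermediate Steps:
f(c) = -c/2
Y = 3/2 (Y = -½*(-3) = 3/2 ≈ 1.5000)
(4 + Y)*9 = (4 + 3/2)*9 = (11/2)*9 = 99/2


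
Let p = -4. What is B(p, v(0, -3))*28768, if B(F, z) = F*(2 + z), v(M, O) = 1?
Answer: -345216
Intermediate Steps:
B(p, v(0, -3))*28768 = -4*(2 + 1)*28768 = -4*3*28768 = -12*28768 = -345216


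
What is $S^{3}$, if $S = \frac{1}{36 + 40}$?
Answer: $\frac{1}{438976} \approx 2.278 \cdot 10^{-6}$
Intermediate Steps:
$S = \frac{1}{76} \approx 0.013158$
$S^{3} = \left(\frac{1}{76}\right)^{3} = \frac{1}{438976}$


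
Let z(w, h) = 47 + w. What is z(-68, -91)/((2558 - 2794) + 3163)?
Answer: -21/2927 ≈ -0.0071746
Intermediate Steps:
z(-68, -91)/((2558 - 2794) + 3163) = (47 - 68)/((2558 - 2794) + 3163) = -21/(-236 + 3163) = -21/2927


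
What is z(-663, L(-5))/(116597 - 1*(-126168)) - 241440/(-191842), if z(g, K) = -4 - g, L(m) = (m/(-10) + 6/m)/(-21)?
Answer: 29369802739/23286261565 ≈ 1.2612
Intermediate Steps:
L(m) = -2/(7*m) + m/210 (L(m) = (m*(-1/10) + 6/m)*(-1/21) = (-m/10 + 6/m)*(-1/21) = (6/m - m/10)*(-1/21) = -2/(7*m) + m/210)
z(-663, L(-5))/(116597 - 1*(-126168)) - 241440/(-191842) = (-4 - 1*(-663))/(116597 - 1*(-126168)) - 241440/(-191842) = (-4 + 663)/(116597 + 126168) - 241440*(-1/191842) = 659/242765 + 120720/95921 = 29369802739/23286261565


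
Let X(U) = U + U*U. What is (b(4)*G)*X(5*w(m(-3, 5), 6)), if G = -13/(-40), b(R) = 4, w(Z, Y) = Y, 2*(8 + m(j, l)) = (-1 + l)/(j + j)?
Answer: 1209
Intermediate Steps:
m(j, l) = -8 + (-1 + l)/(4*j) (m(j, l) = -8 + ((-1 + l)/(j + j))/2 = -8 + ((-1 + l)/((2*j)))/2 = -8 + ((-1 + l)*(1/(2*j)))/2 = -8 + ((-1 + l)/(2*j))/2 = -8 + (-1 + l)/(4*j))
X(U) = U + U**2
G = 13/40 (G = -13*(-1/40) = 13/40 ≈ 0.32500)
(b(4)*G)*X(5*w(m(-3, 5), 6)) = (4*(13/40))*((5*6)*(1 + 5*6)) = 13*(30*(1 + 30))/10 = 13*(30*31)/10 = (13/10)*930 = 1209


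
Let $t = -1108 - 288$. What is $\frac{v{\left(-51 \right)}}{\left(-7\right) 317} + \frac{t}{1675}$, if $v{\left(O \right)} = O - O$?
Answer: $- \frac{1396}{1675} \approx -0.83343$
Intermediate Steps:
$v{\left(O \right)} = 0$
$t = -1396$ ($t = -1108 - 288 = -1396$)
$\frac{v{\left(-51 \right)}}{\left(-7\right) 317} + \frac{t}{1675} = \frac{0}{\left(-7\right) 317} - \frac{1396}{1675} = \frac{0}{-2219} - \frac{1396}{1675} = 0 \left(- \frac{1}{2219}\right) - \frac{1396}{1675} = 0 - \frac{1396}{1675} = - \frac{1396}{1675}$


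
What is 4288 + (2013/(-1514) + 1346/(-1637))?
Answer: 10622123259/2478418 ≈ 4285.9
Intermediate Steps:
4288 + (2013/(-1514) + 1346/(-1637)) = 4288 + (2013*(-1/1514) + 1346*(-1/1637)) = 4288 + (-2013/1514 - 1346/1637) = 4288 - 5333125/2478418 = 10622123259/2478418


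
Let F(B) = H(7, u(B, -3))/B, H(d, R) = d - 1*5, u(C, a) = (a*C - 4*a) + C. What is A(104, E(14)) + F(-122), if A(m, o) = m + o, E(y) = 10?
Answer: 6953/61 ≈ 113.98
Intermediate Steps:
u(C, a) = C - 4*a + C*a (u(C, a) = (C*a - 4*a) + C = (-4*a + C*a) + C = C - 4*a + C*a)
H(d, R) = -5 + d (H(d, R) = d - 5 = -5 + d)
F(B) = 2/B (F(B) = (-5 + 7)/B = 2/B)
A(104, E(14)) + F(-122) = (104 + 10) + 2/(-122) = 114 + 2*(-1/122) = 114 - 1/61 = 6953/61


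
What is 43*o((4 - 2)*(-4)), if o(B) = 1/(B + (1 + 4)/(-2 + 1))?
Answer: -43/13 ≈ -3.3077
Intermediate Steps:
o(B) = 1/(-5 + B) (o(B) = 1/(B + 5/(-1)) = 1/(B + 5*(-1)) = 1/(B - 5) = 1/(-5 + B))
43*o((4 - 2)*(-4)) = 43/(-5 + (4 - 2)*(-4)) = 43/(-5 + 2*(-4)) = 43/(-5 - 8) = 43/(-13) = 43*(-1/13) = -43/13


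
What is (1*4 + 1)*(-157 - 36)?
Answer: -965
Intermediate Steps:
(1*4 + 1)*(-157 - 36) = (4 + 1)*(-193) = 5*(-193) = -965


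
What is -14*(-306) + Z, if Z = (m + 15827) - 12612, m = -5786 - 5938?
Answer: -4225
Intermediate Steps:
m = -11724
Z = -8509 (Z = (-11724 + 15827) - 12612 = 4103 - 12612 = -8509)
-14*(-306) + Z = -14*(-306) - 8509 = 4284 - 8509 = -4225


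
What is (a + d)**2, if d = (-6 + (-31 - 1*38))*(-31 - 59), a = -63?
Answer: 44715969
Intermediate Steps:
d = 6750 (d = (-6 + (-31 - 38))*(-90) = (-6 - 69)*(-90) = -75*(-90) = 6750)
(a + d)**2 = (-63 + 6750)**2 = 6687**2 = 44715969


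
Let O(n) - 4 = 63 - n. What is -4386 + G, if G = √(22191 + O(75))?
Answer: -4386 + √22183 ≈ -4237.1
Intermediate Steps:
O(n) = 67 - n (O(n) = 4 + (63 - n) = 67 - n)
G = √22183 (G = √(22191 + (67 - 1*75)) = √(22191 + (67 - 75)) = √(22191 - 8) = √22183 ≈ 148.94)
-4386 + G = -4386 + √22183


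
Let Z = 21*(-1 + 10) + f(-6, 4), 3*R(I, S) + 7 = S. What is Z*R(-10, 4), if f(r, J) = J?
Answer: -193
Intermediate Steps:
R(I, S) = -7/3 + S/3
Z = 193 (Z = 21*(-1 + 10) + 4 = 21*9 + 4 = 189 + 4 = 193)
Z*R(-10, 4) = 193*(-7/3 + (1/3)*4) = 193*(-7/3 + 4/3) = 193*(-1) = -193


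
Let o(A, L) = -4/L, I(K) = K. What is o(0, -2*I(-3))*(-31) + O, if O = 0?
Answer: 62/3 ≈ 20.667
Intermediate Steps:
o(0, -2*I(-3))*(-31) + O = -4/((-2*(-3)))*(-31) + 0 = -4/6*(-31) + 0 = -4*1/6*(-31) + 0 = -2/3*(-31) + 0 = 62/3 + 0 = 62/3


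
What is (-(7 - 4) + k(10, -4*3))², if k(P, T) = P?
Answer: 49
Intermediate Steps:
(-(7 - 4) + k(10, -4*3))² = (-(7 - 4) + 10)² = (-1*3 + 10)² = (-3 + 10)² = 7² = 49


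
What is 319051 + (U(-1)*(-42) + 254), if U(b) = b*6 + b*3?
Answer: 319683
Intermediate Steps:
U(b) = 9*b (U(b) = 6*b + 3*b = 9*b)
319051 + (U(-1)*(-42) + 254) = 319051 + ((9*(-1))*(-42) + 254) = 319051 + (-9*(-42) + 254) = 319051 + (378 + 254) = 319051 + 632 = 319683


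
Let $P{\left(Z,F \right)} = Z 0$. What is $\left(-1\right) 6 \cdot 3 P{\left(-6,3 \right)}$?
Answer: $0$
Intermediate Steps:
$P{\left(Z,F \right)} = 0$
$\left(-1\right) 6 \cdot 3 P{\left(-6,3 \right)} = \left(-1\right) 6 \cdot 3 \cdot 0 = \left(-6\right) 3 \cdot 0 = \left(-18\right) 0 = 0$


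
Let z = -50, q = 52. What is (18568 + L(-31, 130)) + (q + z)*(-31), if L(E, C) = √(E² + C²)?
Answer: 18506 + √17861 ≈ 18640.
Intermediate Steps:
L(E, C) = √(C² + E²)
(18568 + L(-31, 130)) + (q + z)*(-31) = (18568 + √(130² + (-31)²)) + (52 - 50)*(-31) = (18568 + √(16900 + 961)) + 2*(-31) = (18568 + √17861) - 62 = 18506 + √17861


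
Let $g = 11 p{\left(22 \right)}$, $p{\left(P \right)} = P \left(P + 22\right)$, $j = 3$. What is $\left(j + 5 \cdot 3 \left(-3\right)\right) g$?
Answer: $-447216$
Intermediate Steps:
$p{\left(P \right)} = P \left(22 + P\right)$
$g = 10648$ ($g = 11 \cdot 22 \left(22 + 22\right) = 11 \cdot 22 \cdot 44 = 11 \cdot 968 = 10648$)
$\left(j + 5 \cdot 3 \left(-3\right)\right) g = \left(3 + 5 \cdot 3 \left(-3\right)\right) 10648 = \left(3 + 15 \left(-3\right)\right) 10648 = \left(3 - 45\right) 10648 = \left(-42\right) 10648 = -447216$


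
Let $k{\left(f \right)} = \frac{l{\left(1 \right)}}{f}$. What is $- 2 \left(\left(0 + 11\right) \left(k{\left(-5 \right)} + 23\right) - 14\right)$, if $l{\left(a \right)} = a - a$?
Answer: $-478$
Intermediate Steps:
$l{\left(a \right)} = 0$
$k{\left(f \right)} = 0$ ($k{\left(f \right)} = \frac{0}{f} = 0$)
$- 2 \left(\left(0 + 11\right) \left(k{\left(-5 \right)} + 23\right) - 14\right) = - 2 \left(\left(0 + 11\right) \left(0 + 23\right) - 14\right) = - 2 \left(11 \cdot 23 - 14\right) = - 2 \left(253 - 14\right) = \left(-2\right) 239 = -478$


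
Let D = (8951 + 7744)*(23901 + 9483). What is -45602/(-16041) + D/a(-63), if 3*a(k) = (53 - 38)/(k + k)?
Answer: -225297708533614/16041 ≈ -1.4045e+10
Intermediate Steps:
D = 557345880 (D = 16695*33384 = 557345880)
a(k) = 5/(2*k) (a(k) = ((53 - 38)/(k + k))/3 = (15/((2*k)))/3 = (15*(1/(2*k)))/3 = (15/(2*k))/3 = 5/(2*k))
-45602/(-16041) + D/a(-63) = -45602/(-16041) + 557345880/(((5/2)/(-63))) = -45602*(-1/16041) + 557345880/(((5/2)*(-1/63))) = 45602/16041 + 557345880/(-5/126) = 45602/16041 + 557345880*(-126/5) = 45602/16041 - 14045116176 = -225297708533614/16041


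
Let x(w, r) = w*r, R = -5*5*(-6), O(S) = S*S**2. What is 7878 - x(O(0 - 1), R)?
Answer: 8028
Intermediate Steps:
O(S) = S**3
R = 150 (R = -25*(-6) = 150)
x(w, r) = r*w
7878 - x(O(0 - 1), R) = 7878 - 150*(0 - 1)**3 = 7878 - 150*(-1)**3 = 7878 - 150*(-1) = 7878 - 1*(-150) = 7878 + 150 = 8028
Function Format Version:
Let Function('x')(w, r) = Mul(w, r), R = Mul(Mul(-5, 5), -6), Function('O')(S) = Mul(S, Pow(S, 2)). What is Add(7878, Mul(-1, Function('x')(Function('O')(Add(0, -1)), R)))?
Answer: 8028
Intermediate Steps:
Function('O')(S) = Pow(S, 3)
R = 150 (R = Mul(-25, -6) = 150)
Function('x')(w, r) = Mul(r, w)
Add(7878, Mul(-1, Function('x')(Function('O')(Add(0, -1)), R))) = Add(7878, Mul(-1, Mul(150, Pow(Add(0, -1), 3)))) = Add(7878, Mul(-1, Mul(150, Pow(-1, 3)))) = Add(7878, Mul(-1, Mul(150, -1))) = Add(7878, Mul(-1, -150)) = Add(7878, 150) = 8028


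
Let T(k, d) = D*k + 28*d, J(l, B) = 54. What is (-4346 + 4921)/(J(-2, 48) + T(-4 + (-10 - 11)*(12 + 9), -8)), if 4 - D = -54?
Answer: -115/5196 ≈ -0.022132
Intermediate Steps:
D = 58 (D = 4 - 1*(-54) = 4 + 54 = 58)
T(k, d) = 28*d + 58*k (T(k, d) = 58*k + 28*d = 28*d + 58*k)
(-4346 + 4921)/(J(-2, 48) + T(-4 + (-10 - 11)*(12 + 9), -8)) = (-4346 + 4921)/(54 + (28*(-8) + 58*(-4 + (-10 - 11)*(12 + 9)))) = 575/(54 + (-224 + 58*(-4 - 21*21))) = 575/(54 + (-224 + 58*(-4 - 441))) = 575/(54 + (-224 + 58*(-445))) = 575/(54 + (-224 - 25810)) = 575/(54 - 26034) = 575/(-25980) = 575*(-1/25980) = -115/5196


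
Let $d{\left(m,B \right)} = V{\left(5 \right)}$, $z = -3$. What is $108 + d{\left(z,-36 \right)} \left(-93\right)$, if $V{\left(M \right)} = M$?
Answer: $-357$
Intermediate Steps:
$d{\left(m,B \right)} = 5$
$108 + d{\left(z,-36 \right)} \left(-93\right) = 108 + 5 \left(-93\right) = 108 - 465 = -357$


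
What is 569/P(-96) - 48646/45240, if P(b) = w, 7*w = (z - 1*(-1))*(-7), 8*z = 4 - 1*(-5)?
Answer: -7952287/29580 ≈ -268.84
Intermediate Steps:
z = 9/8 (z = (4 - 1*(-5))/8 = (4 + 5)/8 = (⅛)*9 = 9/8 ≈ 1.1250)
w = -17/8 (w = ((9/8 - 1*(-1))*(-7))/7 = ((9/8 + 1)*(-7))/7 = ((17/8)*(-7))/7 = (⅐)*(-119/8) = -17/8 ≈ -2.1250)
P(b) = -17/8
569/P(-96) - 48646/45240 = 569/(-17/8) - 48646/45240 = 569*(-8/17) - 48646*1/45240 = -4552/17 - 1871/1740 = -7952287/29580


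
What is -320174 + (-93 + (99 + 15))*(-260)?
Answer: -325634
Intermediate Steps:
-320174 + (-93 + (99 + 15))*(-260) = -320174 + (-93 + 114)*(-260) = -320174 + 21*(-260) = -320174 - 5460 = -325634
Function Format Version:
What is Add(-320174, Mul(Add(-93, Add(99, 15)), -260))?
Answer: -325634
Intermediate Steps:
Add(-320174, Mul(Add(-93, Add(99, 15)), -260)) = Add(-320174, Mul(Add(-93, 114), -260)) = Add(-320174, Mul(21, -260)) = Add(-320174, -5460) = -325634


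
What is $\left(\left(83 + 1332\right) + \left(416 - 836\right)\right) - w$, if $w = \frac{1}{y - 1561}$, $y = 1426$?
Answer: $\frac{134326}{135} \approx 995.01$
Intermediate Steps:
$w = - \frac{1}{135}$ ($w = \frac{1}{1426 - 1561} = \frac{1}{-135} = - \frac{1}{135} \approx -0.0074074$)
$\left(\left(83 + 1332\right) + \left(416 - 836\right)\right) - w = \left(\left(83 + 1332\right) + \left(416 - 836\right)\right) - - \frac{1}{135} = \left(1415 - 420\right) + \frac{1}{135} = 995 + \frac{1}{135} = \frac{134326}{135}$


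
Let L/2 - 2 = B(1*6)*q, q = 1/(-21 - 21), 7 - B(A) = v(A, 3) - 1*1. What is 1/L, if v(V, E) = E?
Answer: 21/79 ≈ 0.26582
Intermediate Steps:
B(A) = 5 (B(A) = 7 - (3 - 1*1) = 7 - (3 - 1) = 7 - 1*2 = 7 - 2 = 5)
q = -1/42 (q = 1/(-42) = -1/42 ≈ -0.023810)
L = 79/21 (L = 4 + 2*(5*(-1/42)) = 4 + 2*(-5/42) = 4 - 5/21 = 79/21 ≈ 3.7619)
1/L = 1/(79/21) = 21/79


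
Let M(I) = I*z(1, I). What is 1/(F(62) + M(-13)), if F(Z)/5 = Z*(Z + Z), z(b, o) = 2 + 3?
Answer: 1/38375 ≈ 2.6059e-5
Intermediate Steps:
z(b, o) = 5
M(I) = 5*I (M(I) = I*5 = 5*I)
F(Z) = 10*Z**2 (F(Z) = 5*(Z*(Z + Z)) = 5*(Z*(2*Z)) = 5*(2*Z**2) = 10*Z**2)
1/(F(62) + M(-13)) = 1/(10*62**2 + 5*(-13)) = 1/(10*3844 - 65) = 1/(38440 - 65) = 1/38375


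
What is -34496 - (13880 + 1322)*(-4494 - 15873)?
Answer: 309584638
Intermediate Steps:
-34496 - (13880 + 1322)*(-4494 - 15873) = -34496 - 15202*(-20367) = -34496 - 1*(-309619134) = -34496 + 309619134 = 309584638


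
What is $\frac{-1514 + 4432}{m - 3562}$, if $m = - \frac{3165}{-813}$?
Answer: $- \frac{790778}{964247} \approx -0.8201$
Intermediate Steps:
$m = \frac{1055}{271}$ ($m = \left(-3165\right) \left(- \frac{1}{813}\right) = \frac{1055}{271} \approx 3.893$)
$\frac{-1514 + 4432}{m - 3562} = \frac{-1514 + 4432}{\frac{1055}{271} - 3562} = \frac{2918}{- \frac{964247}{271}} = 2918 \left(- \frac{271}{964247}\right) = - \frac{790778}{964247}$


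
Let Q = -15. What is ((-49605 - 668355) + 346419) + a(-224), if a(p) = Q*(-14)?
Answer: -371331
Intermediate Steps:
a(p) = 210 (a(p) = -15*(-14) = 210)
((-49605 - 668355) + 346419) + a(-224) = ((-49605 - 668355) + 346419) + 210 = (-717960 + 346419) + 210 = -371541 + 210 = -371331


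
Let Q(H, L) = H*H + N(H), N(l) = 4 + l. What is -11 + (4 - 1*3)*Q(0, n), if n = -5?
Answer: -7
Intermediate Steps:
Q(H, L) = 4 + H + H² (Q(H, L) = H*H + (4 + H) = H² + (4 + H) = 4 + H + H²)
-11 + (4 - 1*3)*Q(0, n) = -11 + (4 - 1*3)*(4 + 0 + 0²) = -11 + (4 - 3)*(4 + 0 + 0) = -11 + 1*4 = -11 + 4 = -7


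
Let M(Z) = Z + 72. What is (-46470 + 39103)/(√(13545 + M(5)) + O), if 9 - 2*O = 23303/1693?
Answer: -50300910923/39027778789 - 147809594681*√278/39027778789 ≈ -64.436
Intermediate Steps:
O = -4033/1693 (O = 9/2 - 23303/(2*1693) = 9/2 - ½*23303/1693 = 9/2 - 23303/3386 = -4033/1693 ≈ -2.3822)
M(Z) = 72 + Z
(-46470 + 39103)/(√(13545 + M(5)) + O) = (-46470 + 39103)/(√(13545 + (72 + 5)) - 4033/1693) = -7367/(√(13545 + 77) - 4033/1693) = -7367/(√13622 - 4033/1693) = -7367/(7*√278 - 4033/1693) = -7367/(-4033/1693 + 7*√278)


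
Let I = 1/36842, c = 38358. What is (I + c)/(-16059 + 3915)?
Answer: -1413185437/447409248 ≈ -3.1586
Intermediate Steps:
I = 1/36842 ≈ 2.7143e-5
(I + c)/(-16059 + 3915) = (1/36842 + 38358)/(-16059 + 3915) = (1413185437/36842)/(-12144) = (1413185437/36842)*(-1/12144) = -1413185437/447409248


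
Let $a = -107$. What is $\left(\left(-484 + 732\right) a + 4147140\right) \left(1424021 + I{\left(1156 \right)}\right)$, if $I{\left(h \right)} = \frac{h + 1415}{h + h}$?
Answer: $\frac{3391606439897573}{578} \approx 5.8678 \cdot 10^{12}$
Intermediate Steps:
$I{\left(h \right)} = \frac{1415 + h}{2 h}$
$\left(\left(-484 + 732\right) a + 4147140\right) \left(1424021 + I{\left(1156 \right)}\right) = \left(\left(-484 + 732\right) \left(-107\right) + 4147140\right) \left(1424021 + \frac{1415 + 1156}{2 \cdot 1156}\right) = \left(248 \left(-107\right) + 4147140\right) \left(1424021 + \frac{1}{2} \cdot \frac{1}{1156} \cdot 2571\right) = \left(-26536 + 4147140\right) \left(1424021 + \frac{2571}{2312}\right) = 4120604 \cdot \frac{3292339123}{2312} = \frac{3391606439897573}{578}$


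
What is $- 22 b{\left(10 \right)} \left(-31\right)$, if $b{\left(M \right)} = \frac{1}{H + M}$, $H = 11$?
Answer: $\frac{682}{21} \approx 32.476$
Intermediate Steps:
$b{\left(M \right)} = \frac{1}{11 + M}$
$- 22 b{\left(10 \right)} \left(-31\right) = - \frac{22}{11 + 10} \left(-31\right) = - \frac{22}{21} \left(-31\right) = \left(-22\right) \frac{1}{21} \left(-31\right) = \left(- \frac{22}{21}\right) \left(-31\right) = \frac{682}{21}$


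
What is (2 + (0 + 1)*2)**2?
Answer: 16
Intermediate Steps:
(2 + (0 + 1)*2)**2 = (2 + 1*2)**2 = (2 + 2)**2 = 4**2 = 16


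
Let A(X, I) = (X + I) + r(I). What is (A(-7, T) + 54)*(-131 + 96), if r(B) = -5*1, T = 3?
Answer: -1575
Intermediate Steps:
r(B) = -5
A(X, I) = -5 + I + X (A(X, I) = (X + I) - 5 = (I + X) - 5 = -5 + I + X)
(A(-7, T) + 54)*(-131 + 96) = ((-5 + 3 - 7) + 54)*(-131 + 96) = (-9 + 54)*(-35) = 45*(-35) = -1575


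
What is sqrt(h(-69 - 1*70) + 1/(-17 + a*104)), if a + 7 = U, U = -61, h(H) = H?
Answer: 2*I*sqrt(1746325527)/7089 ≈ 11.79*I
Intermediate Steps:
a = -68 (a = -7 - 61 = -68)
sqrt(h(-69 - 1*70) + 1/(-17 + a*104)) = sqrt((-69 - 1*70) + 1/(-17 - 68*104)) = sqrt((-69 - 70) + 1/(-17 - 7072)) = sqrt(-139 + 1/(-7089)) = sqrt(-139 - 1/7089) = sqrt(-985372/7089) = 2*I*sqrt(1746325527)/7089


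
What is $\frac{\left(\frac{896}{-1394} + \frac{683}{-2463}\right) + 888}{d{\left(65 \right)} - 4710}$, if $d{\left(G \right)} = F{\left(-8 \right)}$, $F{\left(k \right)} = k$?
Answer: $- \frac{1522859893}{8099442498} \approx -0.18802$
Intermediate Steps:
$d{\left(G \right)} = -8$
$\frac{\left(\frac{896}{-1394} + \frac{683}{-2463}\right) + 888}{d{\left(65 \right)} - 4710} = \frac{\left(\frac{896}{-1394} + \frac{683}{-2463}\right) + 888}{-8 - 4710} = \frac{\left(896 \left(- \frac{1}{1394}\right) + 683 \left(- \frac{1}{2463}\right)\right) + 888}{-4718} = \left(\left(- \frac{448}{697} - \frac{683}{2463}\right) + 888\right) \left(- \frac{1}{4718}\right) = \left(- \frac{1579475}{1716711} + 888\right) \left(- \frac{1}{4718}\right) = \frac{1522859893}{1716711} \left(- \frac{1}{4718}\right) = - \frac{1522859893}{8099442498}$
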